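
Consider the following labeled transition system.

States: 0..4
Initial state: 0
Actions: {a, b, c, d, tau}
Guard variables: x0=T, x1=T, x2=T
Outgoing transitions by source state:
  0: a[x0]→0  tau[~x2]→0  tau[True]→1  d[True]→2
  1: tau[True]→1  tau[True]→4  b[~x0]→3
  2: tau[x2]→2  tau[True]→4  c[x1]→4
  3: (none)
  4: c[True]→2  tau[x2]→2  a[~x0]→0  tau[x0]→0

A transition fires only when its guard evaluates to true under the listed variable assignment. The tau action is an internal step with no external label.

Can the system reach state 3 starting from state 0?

Guard filter leaves 11 enabled edge(s).
Layer 0: {0}
Layer 1: {1,2}  total {0,1,2}
Layer 2: {4}  total {0,1,2,4}
Reach set: {0,1,2,4}

Answer: UNREACHABLE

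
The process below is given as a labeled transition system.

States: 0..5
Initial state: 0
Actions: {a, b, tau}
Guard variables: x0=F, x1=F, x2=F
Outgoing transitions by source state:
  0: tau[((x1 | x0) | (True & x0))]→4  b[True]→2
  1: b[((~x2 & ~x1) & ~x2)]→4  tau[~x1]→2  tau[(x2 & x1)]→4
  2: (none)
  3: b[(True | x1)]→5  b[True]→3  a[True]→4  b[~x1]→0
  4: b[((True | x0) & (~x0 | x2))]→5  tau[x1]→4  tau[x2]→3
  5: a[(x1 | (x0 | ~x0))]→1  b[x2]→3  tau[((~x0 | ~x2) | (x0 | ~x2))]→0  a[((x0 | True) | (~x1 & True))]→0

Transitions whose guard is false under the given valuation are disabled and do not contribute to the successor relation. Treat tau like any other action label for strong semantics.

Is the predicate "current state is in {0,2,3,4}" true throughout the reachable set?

Safe = {0,2,3,4}
R = {0,2}
  0: safe
  2: safe

Answer: INVARIANT HOLDS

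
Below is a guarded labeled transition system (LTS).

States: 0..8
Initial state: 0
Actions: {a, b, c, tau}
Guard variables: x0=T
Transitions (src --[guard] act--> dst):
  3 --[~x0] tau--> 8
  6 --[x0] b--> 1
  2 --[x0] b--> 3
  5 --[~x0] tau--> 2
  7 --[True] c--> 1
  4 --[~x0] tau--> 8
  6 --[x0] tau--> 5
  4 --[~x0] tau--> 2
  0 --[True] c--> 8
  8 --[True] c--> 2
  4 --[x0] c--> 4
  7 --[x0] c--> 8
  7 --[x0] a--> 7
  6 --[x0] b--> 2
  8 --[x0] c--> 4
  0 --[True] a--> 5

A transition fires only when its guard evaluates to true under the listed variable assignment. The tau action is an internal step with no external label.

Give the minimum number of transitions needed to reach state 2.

Answer: 2

Working:
BFS to 2:
  depth 0: {0}
  depth 1: {5,8}
  depth 2: {2,4}
2 enters at depth 2; path c·c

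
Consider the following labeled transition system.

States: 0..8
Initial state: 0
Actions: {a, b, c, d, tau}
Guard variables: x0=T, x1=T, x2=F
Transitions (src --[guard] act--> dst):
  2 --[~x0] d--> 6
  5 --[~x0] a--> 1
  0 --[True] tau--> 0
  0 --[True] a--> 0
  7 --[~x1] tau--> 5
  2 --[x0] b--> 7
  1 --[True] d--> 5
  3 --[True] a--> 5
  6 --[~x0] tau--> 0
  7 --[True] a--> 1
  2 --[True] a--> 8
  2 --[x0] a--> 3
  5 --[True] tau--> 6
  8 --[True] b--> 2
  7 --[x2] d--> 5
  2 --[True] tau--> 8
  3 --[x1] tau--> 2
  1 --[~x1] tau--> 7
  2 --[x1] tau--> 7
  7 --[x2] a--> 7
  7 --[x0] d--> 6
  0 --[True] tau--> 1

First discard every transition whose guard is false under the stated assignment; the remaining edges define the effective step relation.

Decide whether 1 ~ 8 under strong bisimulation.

Bisimulation quotient by refinement:
  π0 = {{0,1,2,3,4,5,6,7,8}}
  π1 = {{0,3},{1},{2},{4,6},{5},{7},{8}}
  π2 = {{0},{1},{2},{3},{4,6},{5},{7},{8}}
Fixed point at round 3; 8 class(es).
[1]={1}  [8]={8}

Answer: NOT BISIMILAR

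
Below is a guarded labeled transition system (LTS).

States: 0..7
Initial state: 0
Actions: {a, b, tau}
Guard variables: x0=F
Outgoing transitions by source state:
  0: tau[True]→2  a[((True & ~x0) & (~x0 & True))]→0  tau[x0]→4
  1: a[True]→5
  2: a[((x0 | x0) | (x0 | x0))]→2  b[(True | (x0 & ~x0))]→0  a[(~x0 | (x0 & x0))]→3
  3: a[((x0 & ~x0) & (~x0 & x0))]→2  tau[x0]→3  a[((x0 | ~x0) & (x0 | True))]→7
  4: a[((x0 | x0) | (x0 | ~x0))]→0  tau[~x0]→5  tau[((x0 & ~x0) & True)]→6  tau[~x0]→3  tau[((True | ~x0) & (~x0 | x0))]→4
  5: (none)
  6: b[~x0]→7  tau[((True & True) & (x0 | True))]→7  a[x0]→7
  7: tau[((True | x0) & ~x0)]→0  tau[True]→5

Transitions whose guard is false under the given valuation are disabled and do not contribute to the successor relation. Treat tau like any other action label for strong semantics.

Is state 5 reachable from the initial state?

Answer: REACHABLE

Working:
Guard filter leaves 14 enabled edge(s).
L0 = {0}
L1 = {2}  now seen {0,2}
L2 = {3}  now seen {0,2,3}
L3 = {7}  now seen {0,2,3,7}
L4 = {5}  now seen {0,2,3,5,7}
R = {0,2,3,5,7}
trace reaching 5: tau·a·a·tau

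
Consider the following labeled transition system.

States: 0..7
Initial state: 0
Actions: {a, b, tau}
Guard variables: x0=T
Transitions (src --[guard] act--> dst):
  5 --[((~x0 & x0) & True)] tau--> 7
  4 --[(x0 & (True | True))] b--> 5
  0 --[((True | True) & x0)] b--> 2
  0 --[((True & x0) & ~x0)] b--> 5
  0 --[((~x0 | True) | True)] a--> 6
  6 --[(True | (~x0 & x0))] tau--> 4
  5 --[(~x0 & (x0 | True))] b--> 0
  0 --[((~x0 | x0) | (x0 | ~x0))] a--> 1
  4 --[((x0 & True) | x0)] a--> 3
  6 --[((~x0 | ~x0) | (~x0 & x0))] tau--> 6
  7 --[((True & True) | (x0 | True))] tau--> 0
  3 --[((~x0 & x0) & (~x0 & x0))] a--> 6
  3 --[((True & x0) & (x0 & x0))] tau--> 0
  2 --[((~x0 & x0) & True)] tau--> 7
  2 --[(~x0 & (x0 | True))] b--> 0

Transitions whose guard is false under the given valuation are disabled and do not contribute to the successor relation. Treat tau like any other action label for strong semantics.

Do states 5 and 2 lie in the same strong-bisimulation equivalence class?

Answer: BISIMILAR

Analysis:
Compute ~ classes (split until stable):
  P[0] = {{0,1,2,3,4,5,6,7}}
  P[1] = {{0,4},{1,2,5},{3,6,7}}
  P[2] = {{0},{1,2,5},{3,6,7},{4}}
  P[3] = {{0},{1,2,5},{3,7},{4},{6}}
stable after 4 split(s): 5 block(s)
class of 5: {1,2,5}; class of 2: {1,2,5}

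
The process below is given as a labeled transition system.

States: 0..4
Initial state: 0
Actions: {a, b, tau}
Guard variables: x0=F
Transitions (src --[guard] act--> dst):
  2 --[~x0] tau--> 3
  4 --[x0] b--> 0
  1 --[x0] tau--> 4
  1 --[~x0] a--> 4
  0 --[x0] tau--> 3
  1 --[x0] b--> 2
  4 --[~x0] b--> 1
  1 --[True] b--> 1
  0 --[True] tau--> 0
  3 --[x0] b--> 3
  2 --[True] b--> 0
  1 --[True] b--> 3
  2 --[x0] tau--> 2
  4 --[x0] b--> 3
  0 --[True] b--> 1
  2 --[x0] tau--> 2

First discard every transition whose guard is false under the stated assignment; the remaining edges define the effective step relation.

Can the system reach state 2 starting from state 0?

Answer: UNREACHABLE

Trace:
8 transition(s) survive guard evaluation.
depth 0: {0}
depth 1: {1}  total {0,1}
depth 2: {3,4}  total {0,1,3,4}
R = {0,1,3,4}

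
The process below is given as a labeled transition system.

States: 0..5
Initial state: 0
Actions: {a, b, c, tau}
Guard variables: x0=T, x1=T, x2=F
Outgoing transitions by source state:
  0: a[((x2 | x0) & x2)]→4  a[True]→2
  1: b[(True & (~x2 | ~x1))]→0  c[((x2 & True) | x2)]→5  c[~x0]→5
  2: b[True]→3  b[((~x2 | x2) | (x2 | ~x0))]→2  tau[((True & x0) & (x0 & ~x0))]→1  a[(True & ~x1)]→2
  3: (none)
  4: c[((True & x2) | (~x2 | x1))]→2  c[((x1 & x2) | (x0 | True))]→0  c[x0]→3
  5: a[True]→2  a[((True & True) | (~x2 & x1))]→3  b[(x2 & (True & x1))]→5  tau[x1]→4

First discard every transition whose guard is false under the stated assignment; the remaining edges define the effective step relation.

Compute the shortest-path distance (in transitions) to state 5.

Layered search for 5:
  depth 0: {0}
  depth 1: {2}
  depth 2: {3}
5 never appears.

Answer: UNREACHABLE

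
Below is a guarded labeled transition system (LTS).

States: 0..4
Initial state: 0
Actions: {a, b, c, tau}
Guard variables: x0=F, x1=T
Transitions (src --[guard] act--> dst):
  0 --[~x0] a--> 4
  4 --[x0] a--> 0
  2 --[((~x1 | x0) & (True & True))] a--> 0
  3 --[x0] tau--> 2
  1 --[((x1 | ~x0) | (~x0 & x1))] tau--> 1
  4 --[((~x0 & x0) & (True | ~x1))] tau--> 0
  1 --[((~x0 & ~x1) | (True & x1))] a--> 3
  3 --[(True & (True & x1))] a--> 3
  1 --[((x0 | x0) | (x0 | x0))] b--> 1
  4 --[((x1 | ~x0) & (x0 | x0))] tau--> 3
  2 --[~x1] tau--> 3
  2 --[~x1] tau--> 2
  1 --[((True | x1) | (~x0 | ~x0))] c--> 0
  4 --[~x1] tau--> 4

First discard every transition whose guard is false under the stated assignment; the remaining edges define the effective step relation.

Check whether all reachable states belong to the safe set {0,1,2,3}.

Allowed set {0,1,2,3}
R = {0,4}
  0: ok
  4: ✗ unsafe
reach 4 via a — violates

Answer: INVARIANT VIOLATED at state 4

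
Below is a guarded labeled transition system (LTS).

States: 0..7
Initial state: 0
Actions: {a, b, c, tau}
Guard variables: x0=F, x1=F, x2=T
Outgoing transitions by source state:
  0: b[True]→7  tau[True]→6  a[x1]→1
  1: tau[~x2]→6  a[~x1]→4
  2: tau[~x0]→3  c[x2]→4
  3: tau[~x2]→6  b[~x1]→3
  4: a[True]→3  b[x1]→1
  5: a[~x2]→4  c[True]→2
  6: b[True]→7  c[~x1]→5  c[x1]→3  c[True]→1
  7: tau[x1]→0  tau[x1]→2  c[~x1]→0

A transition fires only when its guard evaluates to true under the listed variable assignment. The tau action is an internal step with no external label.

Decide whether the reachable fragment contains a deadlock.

R = {0,1,2,3,4,5,6,7}
  0: b→7  tau→6  [2 out]
  1: a→4  [1 out]
  2: c→4  tau→3  [2 out]
  3: b→3  [1 out]
  4: a→3  [1 out]
  5: c→2  [1 out]
  6: b→7  c→1  c→5  [3 out]
  7: c→0  [1 out]

Answer: DEADLOCK-FREE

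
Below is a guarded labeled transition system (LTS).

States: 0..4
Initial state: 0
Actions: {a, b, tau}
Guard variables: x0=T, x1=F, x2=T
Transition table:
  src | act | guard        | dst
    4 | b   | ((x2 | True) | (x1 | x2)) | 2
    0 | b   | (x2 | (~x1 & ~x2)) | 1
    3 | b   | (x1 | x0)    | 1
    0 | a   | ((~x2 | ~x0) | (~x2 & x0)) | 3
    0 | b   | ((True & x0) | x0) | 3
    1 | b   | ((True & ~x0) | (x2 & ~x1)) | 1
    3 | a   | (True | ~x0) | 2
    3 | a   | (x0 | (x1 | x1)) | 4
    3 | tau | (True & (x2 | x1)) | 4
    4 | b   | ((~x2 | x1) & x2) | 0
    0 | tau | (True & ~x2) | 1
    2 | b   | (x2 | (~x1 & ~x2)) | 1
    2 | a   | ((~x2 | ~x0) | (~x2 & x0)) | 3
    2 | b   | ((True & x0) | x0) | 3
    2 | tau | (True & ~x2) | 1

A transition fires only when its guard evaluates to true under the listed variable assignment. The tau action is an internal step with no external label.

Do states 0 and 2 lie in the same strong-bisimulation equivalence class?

Bisimulation quotient by refinement:
  π0 = {{0,1,2,3,4}}
  π1 = {{0,1,2,4},{3}}
  π2 = {{0,2},{1,4},{3}}
  π3 = {{0,2},{1},{3},{4}}
4 equivalence class(es) (converged in 4)
0∈{0,2}, 2∈{0,2}

Answer: BISIMILAR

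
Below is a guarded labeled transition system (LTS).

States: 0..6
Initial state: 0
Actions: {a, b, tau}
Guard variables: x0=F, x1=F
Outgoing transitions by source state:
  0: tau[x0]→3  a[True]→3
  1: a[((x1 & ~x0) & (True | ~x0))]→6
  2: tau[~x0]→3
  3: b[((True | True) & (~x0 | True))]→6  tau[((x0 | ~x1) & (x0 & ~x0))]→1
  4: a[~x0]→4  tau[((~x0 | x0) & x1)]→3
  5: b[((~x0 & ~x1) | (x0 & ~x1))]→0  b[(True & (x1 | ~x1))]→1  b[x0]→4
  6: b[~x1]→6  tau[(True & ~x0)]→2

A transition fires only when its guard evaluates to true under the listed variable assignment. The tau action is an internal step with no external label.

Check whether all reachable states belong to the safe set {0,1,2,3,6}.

Answer: INVARIANT HOLDS

Working:
Allowed set {0,1,2,3,6}
Reach set: {0,2,3,6}
  0: ✓
  2: ✓
  3: ✓
  6: ✓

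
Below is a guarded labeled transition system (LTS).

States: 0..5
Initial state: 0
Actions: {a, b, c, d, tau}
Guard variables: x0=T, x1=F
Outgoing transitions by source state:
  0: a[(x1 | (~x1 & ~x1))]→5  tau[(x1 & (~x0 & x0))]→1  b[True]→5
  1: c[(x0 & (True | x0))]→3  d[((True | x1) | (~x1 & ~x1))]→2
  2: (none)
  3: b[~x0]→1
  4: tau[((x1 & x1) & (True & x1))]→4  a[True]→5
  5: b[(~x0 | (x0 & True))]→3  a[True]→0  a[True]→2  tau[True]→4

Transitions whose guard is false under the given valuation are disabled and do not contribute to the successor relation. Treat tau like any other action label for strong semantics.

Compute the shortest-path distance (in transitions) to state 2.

BFS to 2:
  depth 0: {0}
  depth 1: {5}
  depth 2: {2,3,4}
depth(2)=2, e.g. a·a

Answer: 2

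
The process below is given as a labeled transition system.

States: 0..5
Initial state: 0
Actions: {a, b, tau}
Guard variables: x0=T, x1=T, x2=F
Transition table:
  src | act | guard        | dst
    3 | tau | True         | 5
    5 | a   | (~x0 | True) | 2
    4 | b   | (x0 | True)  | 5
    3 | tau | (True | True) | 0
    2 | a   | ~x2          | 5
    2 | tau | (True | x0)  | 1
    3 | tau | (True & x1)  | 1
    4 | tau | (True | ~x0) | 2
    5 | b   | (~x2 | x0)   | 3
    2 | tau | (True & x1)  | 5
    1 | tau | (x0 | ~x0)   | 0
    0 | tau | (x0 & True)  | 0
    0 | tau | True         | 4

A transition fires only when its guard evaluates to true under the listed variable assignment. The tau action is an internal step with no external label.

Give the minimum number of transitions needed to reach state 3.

Breadth-first toward 3:
  depth 0: {0}
  depth 1: {4}
  depth 2: {2,5}
  depth 3: {1,3}
first hit 3 at d=3 via tau·b·b

Answer: 3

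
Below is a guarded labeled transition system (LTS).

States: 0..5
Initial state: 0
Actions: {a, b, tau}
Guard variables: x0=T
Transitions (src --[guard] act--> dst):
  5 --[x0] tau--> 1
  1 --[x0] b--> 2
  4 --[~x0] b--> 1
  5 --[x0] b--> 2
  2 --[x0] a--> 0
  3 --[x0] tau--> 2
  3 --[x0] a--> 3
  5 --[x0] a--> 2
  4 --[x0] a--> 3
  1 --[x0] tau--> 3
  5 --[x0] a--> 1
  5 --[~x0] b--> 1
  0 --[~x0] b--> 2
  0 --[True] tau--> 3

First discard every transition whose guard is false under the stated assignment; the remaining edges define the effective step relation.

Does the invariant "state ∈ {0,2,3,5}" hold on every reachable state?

Answer: INVARIANT HOLDS

Trace:
Inv-set: {0,2,3,5}
R = {0,2,3}
  0: ok
  2: ok
  3: ok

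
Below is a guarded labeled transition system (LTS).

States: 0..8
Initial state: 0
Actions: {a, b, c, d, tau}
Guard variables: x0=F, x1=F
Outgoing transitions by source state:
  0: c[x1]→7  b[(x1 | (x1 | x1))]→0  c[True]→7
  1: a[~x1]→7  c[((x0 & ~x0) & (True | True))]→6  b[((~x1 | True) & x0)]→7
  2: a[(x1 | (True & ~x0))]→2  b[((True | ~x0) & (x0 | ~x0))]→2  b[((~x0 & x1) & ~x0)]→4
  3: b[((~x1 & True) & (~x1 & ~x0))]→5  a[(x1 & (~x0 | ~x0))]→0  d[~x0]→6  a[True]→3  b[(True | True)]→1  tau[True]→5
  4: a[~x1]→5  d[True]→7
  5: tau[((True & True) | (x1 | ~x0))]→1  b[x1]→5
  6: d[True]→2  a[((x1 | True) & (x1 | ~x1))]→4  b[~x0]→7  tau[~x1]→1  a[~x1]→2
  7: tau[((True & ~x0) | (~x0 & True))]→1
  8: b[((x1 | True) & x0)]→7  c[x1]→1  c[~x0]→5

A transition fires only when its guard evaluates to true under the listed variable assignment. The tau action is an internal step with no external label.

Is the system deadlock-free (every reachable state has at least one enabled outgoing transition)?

R = {0,1,7}
  0: c→7  [1 out]
  1: a→7  [1 out]
  7: tau→1  [1 out]

Answer: DEADLOCK-FREE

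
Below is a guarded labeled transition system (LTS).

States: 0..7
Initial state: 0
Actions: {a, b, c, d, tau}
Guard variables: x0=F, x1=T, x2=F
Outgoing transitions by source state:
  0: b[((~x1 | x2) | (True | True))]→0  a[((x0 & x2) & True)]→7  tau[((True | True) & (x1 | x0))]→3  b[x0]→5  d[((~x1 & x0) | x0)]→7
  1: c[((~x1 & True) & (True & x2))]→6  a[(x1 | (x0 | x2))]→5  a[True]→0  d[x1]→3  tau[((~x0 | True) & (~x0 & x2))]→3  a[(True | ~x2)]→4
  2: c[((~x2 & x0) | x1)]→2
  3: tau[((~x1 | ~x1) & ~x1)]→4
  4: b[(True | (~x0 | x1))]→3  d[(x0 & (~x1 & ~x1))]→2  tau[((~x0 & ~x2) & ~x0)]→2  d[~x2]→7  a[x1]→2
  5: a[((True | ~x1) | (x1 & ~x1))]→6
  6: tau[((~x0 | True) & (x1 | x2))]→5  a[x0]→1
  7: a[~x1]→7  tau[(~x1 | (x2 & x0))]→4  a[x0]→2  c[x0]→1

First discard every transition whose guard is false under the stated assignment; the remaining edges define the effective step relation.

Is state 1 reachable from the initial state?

Guard filter leaves 13 enabled edge(s).
depth 0: {0}
depth 1: {3}  now seen {0,3}
Reachable = {0,3}

Answer: UNREACHABLE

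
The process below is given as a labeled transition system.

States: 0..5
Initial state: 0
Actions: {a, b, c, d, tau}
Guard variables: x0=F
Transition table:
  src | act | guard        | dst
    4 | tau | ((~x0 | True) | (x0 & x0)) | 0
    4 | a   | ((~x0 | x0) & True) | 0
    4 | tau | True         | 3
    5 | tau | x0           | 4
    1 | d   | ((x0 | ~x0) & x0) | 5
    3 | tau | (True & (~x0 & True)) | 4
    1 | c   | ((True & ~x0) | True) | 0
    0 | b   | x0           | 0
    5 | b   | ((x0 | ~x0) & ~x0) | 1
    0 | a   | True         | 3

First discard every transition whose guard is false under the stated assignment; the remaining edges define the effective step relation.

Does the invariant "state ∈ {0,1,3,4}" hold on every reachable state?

Inv-set: {0,1,3,4}
Reach set: {0,3,4}
  0: safe
  3: safe
  4: safe

Answer: INVARIANT HOLDS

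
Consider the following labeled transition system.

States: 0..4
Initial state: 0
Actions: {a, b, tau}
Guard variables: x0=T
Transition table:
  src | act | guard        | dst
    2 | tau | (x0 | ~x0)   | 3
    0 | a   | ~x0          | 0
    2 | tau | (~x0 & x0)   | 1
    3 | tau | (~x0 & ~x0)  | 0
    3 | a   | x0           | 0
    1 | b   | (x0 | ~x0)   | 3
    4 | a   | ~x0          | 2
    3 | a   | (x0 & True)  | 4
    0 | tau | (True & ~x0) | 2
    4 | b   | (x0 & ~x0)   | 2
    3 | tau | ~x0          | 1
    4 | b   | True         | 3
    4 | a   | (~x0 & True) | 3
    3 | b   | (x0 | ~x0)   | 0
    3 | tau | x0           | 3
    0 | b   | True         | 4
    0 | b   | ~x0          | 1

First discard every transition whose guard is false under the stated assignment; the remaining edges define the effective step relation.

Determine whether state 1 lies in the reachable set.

Answer: UNREACHABLE

Analysis:
Guard filter leaves 8 enabled edge(s).
depth 0: {0}
depth 1: {4}  total {0,4}
depth 2: {3}  total {0,3,4}
R = {0,3,4}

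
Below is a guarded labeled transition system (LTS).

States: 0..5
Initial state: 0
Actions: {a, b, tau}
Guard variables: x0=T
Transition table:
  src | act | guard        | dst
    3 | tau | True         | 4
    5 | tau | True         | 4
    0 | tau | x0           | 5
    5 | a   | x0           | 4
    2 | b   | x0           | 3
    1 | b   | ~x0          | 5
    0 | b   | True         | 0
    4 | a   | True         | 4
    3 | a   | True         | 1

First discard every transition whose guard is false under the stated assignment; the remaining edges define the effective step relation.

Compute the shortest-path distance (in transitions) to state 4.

Answer: 2

Analysis:
BFS to 4:
  L0 = {0}
  L1 = {5}
  L2 = {4}
first hit 4 at d=2 via tau·a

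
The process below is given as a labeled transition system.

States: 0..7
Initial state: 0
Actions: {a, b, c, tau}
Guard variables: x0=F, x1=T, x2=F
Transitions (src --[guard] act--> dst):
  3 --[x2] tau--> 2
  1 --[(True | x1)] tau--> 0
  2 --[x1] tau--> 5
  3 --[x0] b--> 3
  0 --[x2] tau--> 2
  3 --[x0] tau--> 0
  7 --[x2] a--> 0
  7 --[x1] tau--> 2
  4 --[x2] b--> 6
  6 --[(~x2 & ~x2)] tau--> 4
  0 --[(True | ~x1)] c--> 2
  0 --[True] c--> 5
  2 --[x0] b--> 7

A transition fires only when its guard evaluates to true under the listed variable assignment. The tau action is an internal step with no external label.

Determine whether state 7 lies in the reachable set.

Answer: UNREACHABLE

Working:
After dropping false guards: 6 live edges.
Layer 0: {0}
Layer 1: {2,5}  total {0,2,5}
Reach set: {0,2,5}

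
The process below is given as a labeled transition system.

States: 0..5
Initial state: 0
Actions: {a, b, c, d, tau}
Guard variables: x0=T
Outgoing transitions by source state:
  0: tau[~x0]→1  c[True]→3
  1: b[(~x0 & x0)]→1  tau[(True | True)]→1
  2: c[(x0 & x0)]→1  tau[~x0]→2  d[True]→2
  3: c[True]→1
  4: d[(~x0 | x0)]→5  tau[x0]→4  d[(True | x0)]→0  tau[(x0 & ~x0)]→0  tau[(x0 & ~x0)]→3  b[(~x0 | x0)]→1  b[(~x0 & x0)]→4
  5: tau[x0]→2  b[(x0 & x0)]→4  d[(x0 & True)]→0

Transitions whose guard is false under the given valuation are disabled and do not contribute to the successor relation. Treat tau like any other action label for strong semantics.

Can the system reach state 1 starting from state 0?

Answer: REACHABLE

Analysis:
After dropping false guards: 12 live edges.
depth 0: {0}
depth 1: {3}  now seen {0,3}
depth 2: {1}  now seen {0,1,3}
Reach set: {0,1,3}
witness 1: c·c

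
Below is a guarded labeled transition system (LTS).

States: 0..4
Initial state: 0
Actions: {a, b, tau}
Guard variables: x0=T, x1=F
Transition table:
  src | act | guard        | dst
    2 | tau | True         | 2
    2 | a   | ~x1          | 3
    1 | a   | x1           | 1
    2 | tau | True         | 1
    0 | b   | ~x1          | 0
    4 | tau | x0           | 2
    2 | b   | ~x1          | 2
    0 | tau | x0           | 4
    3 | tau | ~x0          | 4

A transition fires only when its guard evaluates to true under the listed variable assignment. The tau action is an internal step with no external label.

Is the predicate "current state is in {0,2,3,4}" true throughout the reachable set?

Inv-set: {0,2,3,4}
Reachable = {0,1,2,3,4}
  0: ok
  1: ✗ unsafe
  2: ok
  3: ok
  4: ok
reach 1 via tau·tau·tau — violates

Answer: INVARIANT VIOLATED at state 1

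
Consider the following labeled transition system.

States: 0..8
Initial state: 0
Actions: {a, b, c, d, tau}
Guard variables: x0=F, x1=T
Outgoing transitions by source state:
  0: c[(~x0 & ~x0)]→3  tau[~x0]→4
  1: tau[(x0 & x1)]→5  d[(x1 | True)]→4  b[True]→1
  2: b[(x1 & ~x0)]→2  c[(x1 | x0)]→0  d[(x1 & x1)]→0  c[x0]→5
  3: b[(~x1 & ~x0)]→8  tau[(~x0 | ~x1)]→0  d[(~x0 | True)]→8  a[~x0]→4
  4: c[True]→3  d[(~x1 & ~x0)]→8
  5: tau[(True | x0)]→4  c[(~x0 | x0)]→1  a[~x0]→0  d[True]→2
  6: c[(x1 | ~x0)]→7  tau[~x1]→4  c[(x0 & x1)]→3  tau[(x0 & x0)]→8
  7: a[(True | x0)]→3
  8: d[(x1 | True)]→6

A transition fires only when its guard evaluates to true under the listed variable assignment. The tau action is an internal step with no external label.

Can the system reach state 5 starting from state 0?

18 transition(s) survive guard evaluation.
Layer 0: {0}
Layer 1: {3,4}  cumulative {0,3,4}
Layer 2: {8}  cumulative {0,3,4,8}
Layer 3: {6}  cumulative {0,3,4,6,8}
Layer 4: {7}  cumulative {0,3,4,6,7,8}
R = {0,3,4,6,7,8}

Answer: UNREACHABLE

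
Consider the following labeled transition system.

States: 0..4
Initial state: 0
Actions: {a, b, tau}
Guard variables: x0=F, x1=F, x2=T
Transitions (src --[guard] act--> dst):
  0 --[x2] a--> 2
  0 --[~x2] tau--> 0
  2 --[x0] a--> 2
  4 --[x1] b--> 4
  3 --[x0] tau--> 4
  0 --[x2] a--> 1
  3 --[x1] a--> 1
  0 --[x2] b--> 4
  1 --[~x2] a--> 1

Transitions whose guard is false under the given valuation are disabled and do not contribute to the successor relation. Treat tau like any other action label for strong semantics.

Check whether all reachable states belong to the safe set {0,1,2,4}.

Allowed set {0,1,2,4}
Reach set: {0,1,2,4}
  0: safe
  1: safe
  2: safe
  4: safe

Answer: INVARIANT HOLDS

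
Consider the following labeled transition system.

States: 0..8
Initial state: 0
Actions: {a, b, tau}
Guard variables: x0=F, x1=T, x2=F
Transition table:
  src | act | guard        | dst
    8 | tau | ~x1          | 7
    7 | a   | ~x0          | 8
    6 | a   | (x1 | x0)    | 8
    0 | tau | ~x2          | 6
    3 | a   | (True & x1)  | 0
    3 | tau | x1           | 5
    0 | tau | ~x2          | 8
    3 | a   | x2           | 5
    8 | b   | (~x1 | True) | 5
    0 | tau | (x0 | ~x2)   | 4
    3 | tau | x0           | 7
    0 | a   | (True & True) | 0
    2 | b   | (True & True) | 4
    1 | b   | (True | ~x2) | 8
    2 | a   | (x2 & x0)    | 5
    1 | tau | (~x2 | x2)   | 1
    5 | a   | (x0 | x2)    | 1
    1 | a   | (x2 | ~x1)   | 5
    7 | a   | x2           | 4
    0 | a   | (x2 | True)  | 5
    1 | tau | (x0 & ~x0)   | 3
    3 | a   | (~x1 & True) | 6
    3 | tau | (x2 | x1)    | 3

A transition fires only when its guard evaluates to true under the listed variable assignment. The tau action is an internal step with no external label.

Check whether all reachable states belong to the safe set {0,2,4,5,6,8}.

Answer: INVARIANT HOLDS

Analysis:
Safe = {0,2,4,5,6,8}
Reach set: {0,4,5,6,8}
  0: safe
  4: safe
  5: safe
  6: safe
  8: safe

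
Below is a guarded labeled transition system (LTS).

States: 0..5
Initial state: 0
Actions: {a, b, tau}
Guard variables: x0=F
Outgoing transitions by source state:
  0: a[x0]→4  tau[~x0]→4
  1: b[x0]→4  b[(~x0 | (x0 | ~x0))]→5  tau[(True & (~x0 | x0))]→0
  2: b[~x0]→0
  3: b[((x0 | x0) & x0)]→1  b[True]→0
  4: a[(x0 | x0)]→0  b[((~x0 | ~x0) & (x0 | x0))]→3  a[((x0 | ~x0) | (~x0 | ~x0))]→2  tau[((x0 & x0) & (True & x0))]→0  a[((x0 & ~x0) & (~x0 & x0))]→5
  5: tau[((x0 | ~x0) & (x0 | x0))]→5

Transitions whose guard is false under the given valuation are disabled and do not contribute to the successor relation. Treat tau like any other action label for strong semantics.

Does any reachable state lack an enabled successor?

Answer: DEADLOCK-FREE

Trace:
Reachable = {0,2,4}
  0: tau→4  [1 exit(s)]
  2: b→0  [1 exit(s)]
  4: a→2  [1 exit(s)]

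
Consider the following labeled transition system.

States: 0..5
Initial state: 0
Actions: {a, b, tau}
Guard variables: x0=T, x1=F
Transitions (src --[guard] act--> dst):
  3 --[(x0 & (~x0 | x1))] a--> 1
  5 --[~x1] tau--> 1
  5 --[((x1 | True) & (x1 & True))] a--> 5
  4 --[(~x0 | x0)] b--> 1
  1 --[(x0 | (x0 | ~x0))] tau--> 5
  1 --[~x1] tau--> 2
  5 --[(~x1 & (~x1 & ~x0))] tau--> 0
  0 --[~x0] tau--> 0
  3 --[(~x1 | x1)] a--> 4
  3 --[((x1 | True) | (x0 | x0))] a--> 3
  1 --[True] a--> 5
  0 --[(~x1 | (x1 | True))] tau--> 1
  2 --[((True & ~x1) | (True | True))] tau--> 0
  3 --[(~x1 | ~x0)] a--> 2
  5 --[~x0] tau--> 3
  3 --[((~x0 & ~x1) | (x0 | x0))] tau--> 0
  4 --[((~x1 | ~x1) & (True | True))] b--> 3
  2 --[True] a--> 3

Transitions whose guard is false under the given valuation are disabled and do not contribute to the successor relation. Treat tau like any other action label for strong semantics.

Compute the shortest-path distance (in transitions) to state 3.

BFS to 3:
  L0 = {0}
  L1 = {1}
  L2 = {2,5}
  L3 = {3}
depth(3)=3, e.g. tau·tau·a

Answer: 3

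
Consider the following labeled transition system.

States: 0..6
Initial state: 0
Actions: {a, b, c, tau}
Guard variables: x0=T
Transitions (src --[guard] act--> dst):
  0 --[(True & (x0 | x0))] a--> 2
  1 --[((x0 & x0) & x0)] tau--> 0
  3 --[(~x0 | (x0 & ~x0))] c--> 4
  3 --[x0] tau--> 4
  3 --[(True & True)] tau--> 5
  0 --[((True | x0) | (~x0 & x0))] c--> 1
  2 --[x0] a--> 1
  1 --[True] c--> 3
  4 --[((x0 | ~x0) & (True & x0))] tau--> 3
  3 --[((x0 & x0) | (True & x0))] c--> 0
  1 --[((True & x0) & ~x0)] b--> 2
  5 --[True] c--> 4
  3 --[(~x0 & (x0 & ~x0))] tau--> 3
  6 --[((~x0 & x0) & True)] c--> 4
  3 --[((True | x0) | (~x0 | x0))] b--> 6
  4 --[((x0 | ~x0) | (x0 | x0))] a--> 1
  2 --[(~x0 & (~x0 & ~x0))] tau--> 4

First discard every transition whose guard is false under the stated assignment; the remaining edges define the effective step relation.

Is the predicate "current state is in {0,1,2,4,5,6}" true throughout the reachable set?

Answer: INVARIANT VIOLATED at state 3

Working:
Inv-set: {0,1,2,4,5,6}
R = {0,1,2,3,4,5,6}
  0: ✓
  1: ✓
  2: ✓
  3: ✗ unsafe
  4: ✓
  5: ✓
  6: ✓
reach 3 via c·c — violates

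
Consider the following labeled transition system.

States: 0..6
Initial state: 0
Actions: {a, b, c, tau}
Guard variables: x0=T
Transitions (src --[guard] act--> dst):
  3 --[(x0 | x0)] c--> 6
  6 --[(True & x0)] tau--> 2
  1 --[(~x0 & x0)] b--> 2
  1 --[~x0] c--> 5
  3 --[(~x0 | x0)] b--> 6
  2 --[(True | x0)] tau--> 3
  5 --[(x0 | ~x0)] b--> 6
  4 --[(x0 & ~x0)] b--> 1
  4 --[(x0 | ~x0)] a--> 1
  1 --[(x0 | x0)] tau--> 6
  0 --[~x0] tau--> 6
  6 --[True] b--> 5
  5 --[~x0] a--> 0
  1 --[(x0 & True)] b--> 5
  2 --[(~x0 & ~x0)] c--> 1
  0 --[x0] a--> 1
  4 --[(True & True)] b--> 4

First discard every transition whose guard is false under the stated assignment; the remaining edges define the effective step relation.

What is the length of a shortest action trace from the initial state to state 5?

Layered search for 5:
  L0 = {0}
  L1 = {1}
  L2 = {5,6}
depth(5)=2, e.g. a·b

Answer: 2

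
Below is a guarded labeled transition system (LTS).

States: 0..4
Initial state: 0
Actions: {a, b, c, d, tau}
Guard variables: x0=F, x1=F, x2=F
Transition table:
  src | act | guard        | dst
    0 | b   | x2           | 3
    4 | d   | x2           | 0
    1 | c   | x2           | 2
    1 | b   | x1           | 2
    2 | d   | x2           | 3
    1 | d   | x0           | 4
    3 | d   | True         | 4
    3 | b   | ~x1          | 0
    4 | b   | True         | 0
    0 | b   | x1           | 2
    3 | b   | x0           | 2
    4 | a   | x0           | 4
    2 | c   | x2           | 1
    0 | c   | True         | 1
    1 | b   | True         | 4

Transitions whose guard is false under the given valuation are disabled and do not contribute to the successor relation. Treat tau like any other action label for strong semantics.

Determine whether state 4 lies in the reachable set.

Answer: REACHABLE

Working:
After dropping false guards: 5 live edges.
depth 0: {0}
depth 1: {1}  cumulative {0,1}
depth 2: {4}  cumulative {0,1,4}
Reach set: {0,1,4}
Path to 4: c·b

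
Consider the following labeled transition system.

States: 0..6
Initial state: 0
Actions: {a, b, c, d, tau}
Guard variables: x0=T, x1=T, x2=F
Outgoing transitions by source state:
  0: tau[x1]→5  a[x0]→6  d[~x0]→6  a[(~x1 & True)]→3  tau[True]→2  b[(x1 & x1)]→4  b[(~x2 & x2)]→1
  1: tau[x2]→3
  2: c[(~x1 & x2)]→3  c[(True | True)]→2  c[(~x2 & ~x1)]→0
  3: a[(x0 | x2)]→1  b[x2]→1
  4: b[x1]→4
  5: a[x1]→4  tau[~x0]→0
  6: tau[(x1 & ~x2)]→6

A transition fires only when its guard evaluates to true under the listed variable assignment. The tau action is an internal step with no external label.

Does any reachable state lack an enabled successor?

Answer: DEADLOCK-FREE

Working:
Reachable = {0,2,4,5,6}
  0: a→6  b→4  tau→2  tau→5  [4 out]
  2: c→2  [1 out]
  4: b→4  [1 out]
  5: a→4  [1 out]
  6: tau→6  [1 out]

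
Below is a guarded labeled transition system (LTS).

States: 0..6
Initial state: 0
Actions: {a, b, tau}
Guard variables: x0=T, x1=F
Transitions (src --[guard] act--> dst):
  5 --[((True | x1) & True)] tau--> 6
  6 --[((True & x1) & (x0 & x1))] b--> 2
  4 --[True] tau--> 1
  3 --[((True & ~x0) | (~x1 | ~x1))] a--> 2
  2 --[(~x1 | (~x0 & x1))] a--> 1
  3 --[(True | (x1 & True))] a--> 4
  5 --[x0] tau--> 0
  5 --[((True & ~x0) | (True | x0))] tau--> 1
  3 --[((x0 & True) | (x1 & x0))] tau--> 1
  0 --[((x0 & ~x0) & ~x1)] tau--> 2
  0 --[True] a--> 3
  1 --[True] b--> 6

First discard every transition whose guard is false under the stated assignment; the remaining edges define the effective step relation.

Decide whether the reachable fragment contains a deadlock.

Answer: DEADLOCK at state 6

Analysis:
R = {0,1,2,3,4,6}
  0: a→3  [1 exit(s)]
  1: b→6  [1 exit(s)]
  2: a→1  [1 exit(s)]
  3: a→2  a→4  tau→1  [3 exit(s)]
  4: tau→1  [1 exit(s)]
  6: ∅  [STUCK]
witness 6: a·tau·b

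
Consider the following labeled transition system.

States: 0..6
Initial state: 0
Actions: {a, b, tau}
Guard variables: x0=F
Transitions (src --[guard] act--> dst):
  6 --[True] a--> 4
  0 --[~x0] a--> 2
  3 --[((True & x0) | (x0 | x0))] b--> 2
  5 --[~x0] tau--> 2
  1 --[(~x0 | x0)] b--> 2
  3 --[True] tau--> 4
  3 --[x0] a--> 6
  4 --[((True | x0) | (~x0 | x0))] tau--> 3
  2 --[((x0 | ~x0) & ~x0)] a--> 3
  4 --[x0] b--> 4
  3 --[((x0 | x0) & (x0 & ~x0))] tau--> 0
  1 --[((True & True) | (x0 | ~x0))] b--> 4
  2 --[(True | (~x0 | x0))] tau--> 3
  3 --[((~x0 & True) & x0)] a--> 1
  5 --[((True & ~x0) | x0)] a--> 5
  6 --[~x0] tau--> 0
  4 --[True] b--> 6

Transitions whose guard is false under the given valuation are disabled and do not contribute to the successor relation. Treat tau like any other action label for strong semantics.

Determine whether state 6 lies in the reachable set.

Guard filter leaves 12 enabled edge(s).
L0 = {0}
L1 = {2}  total {0,2}
L2 = {3}  total {0,2,3}
L3 = {4}  total {0,2,3,4}
L4 = {6}  total {0,2,3,4,6}
Reach set: {0,2,3,4,6}
Path to 6: a·a·tau·b

Answer: REACHABLE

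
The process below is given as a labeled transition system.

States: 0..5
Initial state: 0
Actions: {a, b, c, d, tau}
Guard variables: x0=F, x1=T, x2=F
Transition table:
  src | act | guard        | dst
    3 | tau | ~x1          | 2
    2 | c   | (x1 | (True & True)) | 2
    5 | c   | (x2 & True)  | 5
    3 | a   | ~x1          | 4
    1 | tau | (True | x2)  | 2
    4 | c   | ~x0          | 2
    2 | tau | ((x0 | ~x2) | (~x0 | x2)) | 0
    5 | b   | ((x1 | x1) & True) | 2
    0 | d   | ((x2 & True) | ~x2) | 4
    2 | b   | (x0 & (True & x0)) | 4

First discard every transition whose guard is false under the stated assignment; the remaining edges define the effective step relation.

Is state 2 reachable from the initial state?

Guard filter leaves 6 enabled edge(s).
L0 = {0}
L1 = {4}  total {0,4}
L2 = {2}  total {0,2,4}
R = {0,2,4}
trace reaching 2: d·c

Answer: REACHABLE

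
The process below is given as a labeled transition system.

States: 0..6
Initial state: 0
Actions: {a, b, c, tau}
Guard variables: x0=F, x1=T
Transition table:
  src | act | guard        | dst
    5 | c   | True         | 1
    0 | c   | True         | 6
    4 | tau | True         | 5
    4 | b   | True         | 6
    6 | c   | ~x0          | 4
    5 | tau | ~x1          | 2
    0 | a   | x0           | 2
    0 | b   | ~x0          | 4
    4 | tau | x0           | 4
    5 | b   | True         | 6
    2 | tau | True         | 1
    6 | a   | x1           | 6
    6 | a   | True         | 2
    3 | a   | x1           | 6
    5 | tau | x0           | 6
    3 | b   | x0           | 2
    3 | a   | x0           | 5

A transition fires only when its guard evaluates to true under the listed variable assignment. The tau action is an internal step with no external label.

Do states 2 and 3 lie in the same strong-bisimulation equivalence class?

Compute ~ classes (split until stable):
  P[0] = {{0,1,2,3,4,5,6}}
  P[1] = {{0,5},{1},{2},{3},{4},{6}}
  P[2] = {{0},{1},{2},{3},{4},{5},{6}}
Fixed point at round 3; 7 class(es).
[2]={2}  [3]={3}

Answer: NOT BISIMILAR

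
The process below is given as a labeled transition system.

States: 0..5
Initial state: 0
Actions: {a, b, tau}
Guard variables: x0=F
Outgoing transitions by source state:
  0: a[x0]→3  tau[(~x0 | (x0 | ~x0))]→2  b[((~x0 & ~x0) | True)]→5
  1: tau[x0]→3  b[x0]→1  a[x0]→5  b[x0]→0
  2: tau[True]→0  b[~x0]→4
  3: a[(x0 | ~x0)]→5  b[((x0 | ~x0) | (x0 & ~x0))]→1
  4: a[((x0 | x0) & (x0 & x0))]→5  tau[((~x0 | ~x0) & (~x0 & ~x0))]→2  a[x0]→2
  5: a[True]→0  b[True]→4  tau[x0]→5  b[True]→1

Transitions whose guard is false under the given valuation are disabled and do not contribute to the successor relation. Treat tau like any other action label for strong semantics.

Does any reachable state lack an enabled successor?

Answer: DEADLOCK at state 1

Analysis:
R = {0,1,2,4,5}
  0: b→5  tau→2  [2 out]
  1: ∅  [deadlock]
  2: b→4  tau→0  [2 out]
  4: tau→2  [1 out]
  5: a→0  b→1  b→4  [3 out]
Path to 1: b·b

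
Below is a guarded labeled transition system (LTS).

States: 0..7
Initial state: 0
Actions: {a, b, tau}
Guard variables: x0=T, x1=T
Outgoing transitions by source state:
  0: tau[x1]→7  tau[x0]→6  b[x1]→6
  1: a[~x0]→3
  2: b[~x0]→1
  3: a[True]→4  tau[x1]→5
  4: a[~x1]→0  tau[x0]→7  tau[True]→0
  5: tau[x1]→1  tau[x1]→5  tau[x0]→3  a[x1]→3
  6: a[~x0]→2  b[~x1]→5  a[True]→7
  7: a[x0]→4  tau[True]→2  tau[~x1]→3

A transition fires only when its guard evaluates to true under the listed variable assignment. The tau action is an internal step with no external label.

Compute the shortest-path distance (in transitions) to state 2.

Answer: 2

Trace:
BFS to 2:
  Layer 0: {0}
  Layer 1: {6,7}
  Layer 2: {2,4}
first hit 2 at d=2 via tau·tau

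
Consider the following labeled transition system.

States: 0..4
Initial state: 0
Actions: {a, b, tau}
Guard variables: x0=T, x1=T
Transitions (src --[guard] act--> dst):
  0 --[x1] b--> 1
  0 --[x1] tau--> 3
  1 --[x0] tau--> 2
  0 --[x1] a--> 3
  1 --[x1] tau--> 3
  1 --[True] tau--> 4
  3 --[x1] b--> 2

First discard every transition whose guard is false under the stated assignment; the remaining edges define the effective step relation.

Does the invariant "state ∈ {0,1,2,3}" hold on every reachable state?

Allowed set {0,1,2,3}
R = {0,1,2,3,4}
  0: safe
  1: safe
  2: safe
  3: safe
  4: VIOLATES
witness against invariant: b·tau → 4

Answer: INVARIANT VIOLATED at state 4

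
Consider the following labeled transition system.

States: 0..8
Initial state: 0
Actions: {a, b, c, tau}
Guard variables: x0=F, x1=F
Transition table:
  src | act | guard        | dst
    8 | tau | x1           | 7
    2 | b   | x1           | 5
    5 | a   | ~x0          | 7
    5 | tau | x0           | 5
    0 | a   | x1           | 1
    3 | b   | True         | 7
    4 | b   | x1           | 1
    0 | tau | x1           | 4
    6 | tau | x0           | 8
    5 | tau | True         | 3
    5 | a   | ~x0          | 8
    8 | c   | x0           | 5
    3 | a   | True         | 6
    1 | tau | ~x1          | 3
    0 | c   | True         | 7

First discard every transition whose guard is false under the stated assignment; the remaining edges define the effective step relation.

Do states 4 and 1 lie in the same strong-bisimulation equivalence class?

Answer: NOT BISIMILAR

Trace:
Refine partition for ~:
  π0 = {{0,1,2,3,4,5,6,7,8}}
  π1 = {{0},{1},{2,4,6,7,8},{3},{5}}
5 equivalence class(es) (converged in 2)
4∈{2,4,6,7,8}, 1∈{1}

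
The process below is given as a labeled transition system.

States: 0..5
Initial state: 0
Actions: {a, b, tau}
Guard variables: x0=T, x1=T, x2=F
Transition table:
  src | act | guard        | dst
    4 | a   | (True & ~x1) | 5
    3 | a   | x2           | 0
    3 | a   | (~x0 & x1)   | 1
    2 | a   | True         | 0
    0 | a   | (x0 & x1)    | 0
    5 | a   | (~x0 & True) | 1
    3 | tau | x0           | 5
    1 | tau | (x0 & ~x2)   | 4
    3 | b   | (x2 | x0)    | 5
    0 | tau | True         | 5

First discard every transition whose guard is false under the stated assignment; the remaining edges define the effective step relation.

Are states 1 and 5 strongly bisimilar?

Refine partition for ~:
  round 0: {{0,1,2,3,4,5}}
  round 1: {{0},{1},{2},{3},{4,5}}
Fixed point at round 2; 5 class(es).
[1]={1}  [5]={4,5}

Answer: NOT BISIMILAR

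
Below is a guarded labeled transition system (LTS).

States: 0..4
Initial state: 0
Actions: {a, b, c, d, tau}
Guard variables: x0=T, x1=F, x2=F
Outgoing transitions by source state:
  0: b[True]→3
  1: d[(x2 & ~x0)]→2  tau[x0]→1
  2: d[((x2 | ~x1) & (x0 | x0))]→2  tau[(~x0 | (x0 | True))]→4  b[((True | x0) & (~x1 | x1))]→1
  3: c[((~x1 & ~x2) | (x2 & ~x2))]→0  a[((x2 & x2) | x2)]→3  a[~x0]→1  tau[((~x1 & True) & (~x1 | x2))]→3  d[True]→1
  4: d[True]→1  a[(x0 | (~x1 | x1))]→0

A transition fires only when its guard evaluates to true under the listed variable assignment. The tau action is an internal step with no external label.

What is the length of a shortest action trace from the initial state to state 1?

Layered search for 1:
  Layer 0: {0}
  Layer 1: {3}
  Layer 2: {1}
first hit 1 at d=2 via b·d

Answer: 2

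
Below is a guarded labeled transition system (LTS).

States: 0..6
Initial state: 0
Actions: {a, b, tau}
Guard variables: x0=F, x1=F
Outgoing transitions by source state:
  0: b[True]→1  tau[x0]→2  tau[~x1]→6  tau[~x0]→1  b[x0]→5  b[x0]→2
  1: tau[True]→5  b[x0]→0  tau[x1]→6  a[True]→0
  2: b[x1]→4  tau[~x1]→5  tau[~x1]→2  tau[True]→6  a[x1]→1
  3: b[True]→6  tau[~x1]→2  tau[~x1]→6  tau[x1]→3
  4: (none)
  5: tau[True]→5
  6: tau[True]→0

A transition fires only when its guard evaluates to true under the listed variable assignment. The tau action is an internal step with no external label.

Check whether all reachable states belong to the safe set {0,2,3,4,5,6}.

Safe = {0,2,3,4,5,6}
Reachable = {0,1,5,6}
  0: ok
  1: ✗ unsafe
  5: ok
  6: ok
witness against invariant: b → 1

Answer: INVARIANT VIOLATED at state 1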